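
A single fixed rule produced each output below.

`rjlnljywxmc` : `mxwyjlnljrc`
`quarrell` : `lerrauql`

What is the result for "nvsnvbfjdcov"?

ocdjfbvnsvnv

Rule — move the last character to the front, then reverse the string.
Applying both steps to "nvsnvbfjdcov": "vnvsnvbfjdco", then "ocdjfbvnsvnv".
(Check on "rjlnljywxmc": → "crjlnljywxm" → "mxwyjlnljrc" ✓)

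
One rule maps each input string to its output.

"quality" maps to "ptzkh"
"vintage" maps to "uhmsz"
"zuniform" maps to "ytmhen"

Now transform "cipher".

bhog

The transformation: shift every letter 1 place backward in the alphabet (wrapping around), then delete the last 2 characters.
Applying both steps to "cipher": "bhogdq", then "bhog".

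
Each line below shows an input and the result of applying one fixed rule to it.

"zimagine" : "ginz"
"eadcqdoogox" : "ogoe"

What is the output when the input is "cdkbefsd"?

efsc

What's happening: swap the first and last characters, then keep only the last 4 characters.
For "cdkbefsd", step one produces "ddkbefsc"; step two turns that into "efsc".
(Check on "zimagine": → "eimaginz" → "ginz" ✓)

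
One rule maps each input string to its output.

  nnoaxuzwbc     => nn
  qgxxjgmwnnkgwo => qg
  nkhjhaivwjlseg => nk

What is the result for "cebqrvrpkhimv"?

ce

Looking at the pairs, the operation is to keep only the first 2 characters.
"cebqrvrpkhimv" → "ce".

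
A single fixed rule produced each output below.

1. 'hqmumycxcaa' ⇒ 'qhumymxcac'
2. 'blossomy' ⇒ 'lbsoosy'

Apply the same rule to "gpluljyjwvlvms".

pguljljyvwvls

In each case the input is transformed by: swap each adjacent pair of characters (1↔2, 3↔4, ...), then delete the last character.
Working it through for "gpluljyjwvlvms": intermediate "pguljljyvwvlsm", final "pguljljyvwvls".
(Check on "hqmumycxcaa": → "qhumymxcaca" → "qhumymxcac" ✓)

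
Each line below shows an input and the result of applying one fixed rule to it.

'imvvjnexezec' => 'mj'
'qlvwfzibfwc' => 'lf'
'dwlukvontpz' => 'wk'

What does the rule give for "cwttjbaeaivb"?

wj

Each output is the input with this applied: keep one character in every 3, starting at position 2 (positions 2nd, 5th, 8th, ...), then delete the last 2 characters.
"cwttjbaeaivb" → "wjev" → "wj".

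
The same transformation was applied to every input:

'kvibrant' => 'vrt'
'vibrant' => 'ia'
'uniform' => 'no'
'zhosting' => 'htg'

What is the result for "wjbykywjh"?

In each case the input is transformed by: keep one character in every 3, starting at position 2 (positions 2nd, 5th, 8th, ...).
On "wjbykywjh" that produces "jkj".

jkj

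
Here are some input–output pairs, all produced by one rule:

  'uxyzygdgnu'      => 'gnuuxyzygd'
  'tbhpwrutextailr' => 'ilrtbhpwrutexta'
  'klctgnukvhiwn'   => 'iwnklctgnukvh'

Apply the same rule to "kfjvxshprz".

The pattern: move the last 3 characters to the front (rotate right by 3).
So "kfjvxshprz" becomes "przkfjvxsh".

przkfjvxsh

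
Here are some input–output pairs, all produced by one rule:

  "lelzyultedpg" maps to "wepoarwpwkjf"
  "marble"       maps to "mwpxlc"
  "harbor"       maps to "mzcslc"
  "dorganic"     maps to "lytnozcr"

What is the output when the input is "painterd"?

In each case the input is transformed by: swap the front and back halves of the string, then shift every letter 11 places forward in the alphabet (wrapping around).
For "painterd", step one produces "terdpain"; step two turns that into "epcoalty".

epcoalty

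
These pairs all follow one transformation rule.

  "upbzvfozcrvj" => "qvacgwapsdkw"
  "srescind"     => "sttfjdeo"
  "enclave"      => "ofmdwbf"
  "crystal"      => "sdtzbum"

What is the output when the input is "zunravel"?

vasowbmf

The transformation: swap each adjacent pair of characters (1↔2, 3↔4, ...), then shift every letter 1 place forward in the alphabet (wrapping around).
Working it through for "zunravel": intermediate "uzrnvale", final "vasowbmf".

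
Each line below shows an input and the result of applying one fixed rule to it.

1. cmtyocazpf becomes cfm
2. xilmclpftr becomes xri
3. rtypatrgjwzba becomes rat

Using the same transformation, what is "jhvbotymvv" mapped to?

Rule — take characters alternately from the front and the back (1st, last, 2nd, 2nd-last, ...), then keep only the first 3 characters.
Starting from "jhvbotymvv": after the first operation, "jvhvvmbyot"; after the second, "jvh".
(Check on "rtypatrgjwzba": → "ratbyzpwajtgr" → "rat" ✓)

jvh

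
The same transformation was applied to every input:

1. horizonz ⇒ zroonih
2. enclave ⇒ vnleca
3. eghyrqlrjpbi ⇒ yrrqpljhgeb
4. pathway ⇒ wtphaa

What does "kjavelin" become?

vlkjiea

Looking at the pairs, the operation is to delete the last character, then sort the characters into reverse alphabetical order.
Applying both steps to "kjavelin": "kjaveli", then "vlkjiea".
(Check on "horizonz": → "horizon" → "zroonih" ✓)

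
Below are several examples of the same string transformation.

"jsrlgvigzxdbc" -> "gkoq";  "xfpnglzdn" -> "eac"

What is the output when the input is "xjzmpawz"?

op

The pattern: keep one character in every 3, starting at position 3 (positions 3rd, 6th, 9th, ...), then shift every letter 11 places backward in the alphabet (wrapping around).
Starting from "xjzmpawz": after the first operation, "za"; after the second, "op".
(Check on "xfpnglzdn": → "pln" → "eac" ✓)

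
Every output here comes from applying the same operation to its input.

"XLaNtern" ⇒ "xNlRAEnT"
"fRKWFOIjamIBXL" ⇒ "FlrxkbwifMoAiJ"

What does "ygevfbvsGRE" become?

The rule is to take characters alternately from the front and the back (1st, last, 2nd, 2nd-last, ...), then flip the case of every letter.
On "ygevfbvsGRE": the first step gives "yEgReGvsfvb", and the second then gives "YeGrEgVSFVB".
(Check on "fRKWFOIjamIBXL": → "fLRXKBWIFmOaIj" → "FlrxkbwifMoAiJ" ✓)

YeGrEgVSFVB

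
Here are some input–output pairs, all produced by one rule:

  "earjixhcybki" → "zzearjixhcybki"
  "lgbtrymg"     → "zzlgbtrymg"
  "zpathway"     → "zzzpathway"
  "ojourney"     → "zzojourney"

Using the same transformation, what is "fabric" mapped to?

In each case the input is transformed by: prepend "zz".
"fabric" → "zzfabric".

zzfabric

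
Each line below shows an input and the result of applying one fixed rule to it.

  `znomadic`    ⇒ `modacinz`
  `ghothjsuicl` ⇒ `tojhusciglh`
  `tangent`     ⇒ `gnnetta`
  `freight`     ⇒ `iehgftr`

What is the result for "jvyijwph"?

The transformation: move the first 2 characters to the end (rotate left by 2), then swap each adjacent pair of characters (1↔2, 3↔4, ...).
Working it through for "jvyijwph": intermediate "yijwphjv", final "iywjhpvj".

iywjhpvj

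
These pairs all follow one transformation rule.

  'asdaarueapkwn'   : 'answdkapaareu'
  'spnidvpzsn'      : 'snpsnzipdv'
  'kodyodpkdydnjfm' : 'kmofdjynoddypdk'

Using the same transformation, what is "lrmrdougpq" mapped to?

lqrpmgrudo

The pattern: take characters alternately from the front and the back (1st, last, 2nd, 2nd-last, ...).
So "lrmrdougpq" becomes "lqrpmgrudo".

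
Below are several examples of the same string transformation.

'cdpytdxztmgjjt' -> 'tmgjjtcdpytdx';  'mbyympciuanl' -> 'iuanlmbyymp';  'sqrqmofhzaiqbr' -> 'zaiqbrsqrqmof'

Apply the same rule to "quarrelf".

Each output is the input with this applied: swap the front and back halves of the string, then delete the first character.
Working it through for "quarrelf": intermediate "relfquar", final "elfquar".

elfquar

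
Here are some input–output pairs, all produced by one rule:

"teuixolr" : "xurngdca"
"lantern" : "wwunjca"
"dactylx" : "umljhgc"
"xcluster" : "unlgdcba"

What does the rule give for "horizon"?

xxwrqia

What's happening: shift every letter 9 places forward in the alphabet (wrapping around), then sort the characters into reverse alphabetical order.
"horizon" → "qxarixw" → "xxwrqia".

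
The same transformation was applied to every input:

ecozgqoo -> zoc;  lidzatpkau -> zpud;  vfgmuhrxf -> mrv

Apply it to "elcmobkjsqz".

mkql

Looking at the pairs, the operation is to move the first 3 characters to the end (rotate left by 3), then keep one character in every 3, starting at position 1 (positions 1st, 4th, 7th, ...).
Doing the same to "elcmobkjsqz": "mkql".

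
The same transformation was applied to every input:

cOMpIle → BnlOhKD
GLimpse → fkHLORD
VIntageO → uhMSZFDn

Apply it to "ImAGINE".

The rule is to shift every letter 1 place backward in the alphabet (wrapping around), then flip the case of every letter.
Starting from "ImAGINE": after the first operation, "HlZFHMD"; after the second, "hLzfhmd".

hLzfhmd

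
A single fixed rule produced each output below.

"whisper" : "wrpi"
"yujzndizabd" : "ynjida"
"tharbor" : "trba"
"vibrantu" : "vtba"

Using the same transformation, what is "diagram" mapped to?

rmda

What's happening: keep every other character starting from the first (positions 1st, 3rd, 5th, ...), then sort the characters into reverse alphabetical order.
Starting from "diagram": after the first operation, "darm"; after the second, "rmda".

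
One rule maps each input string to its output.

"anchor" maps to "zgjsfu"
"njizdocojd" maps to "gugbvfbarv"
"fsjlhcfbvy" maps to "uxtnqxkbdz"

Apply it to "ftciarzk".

The pattern: shift every letter 8 places backward in the alphabet (wrapping around), then swap the front and back halves of the string.
Applying both steps to "ftciarzk": "xluasjrc", then "sjrcxlua".
(Check on "njizdocojd": → "fbarvgugbv" → "gugbvfbarv" ✓)

sjrcxlua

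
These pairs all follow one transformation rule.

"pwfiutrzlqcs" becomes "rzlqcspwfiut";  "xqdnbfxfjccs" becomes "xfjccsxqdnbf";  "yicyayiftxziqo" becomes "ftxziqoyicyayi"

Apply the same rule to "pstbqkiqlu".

Each output is the input with this applied: swap the front and back halves of the string.
On "pstbqkiqlu" that produces "kiqlupstbq".

kiqlupstbq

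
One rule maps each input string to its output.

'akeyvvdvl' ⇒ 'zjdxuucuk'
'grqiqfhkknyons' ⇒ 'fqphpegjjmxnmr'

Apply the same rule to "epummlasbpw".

The transformation: shift every letter 1 place backward in the alphabet (wrapping around).
For "epummlasbpw" the result is "dotllkzraov".

dotllkzraov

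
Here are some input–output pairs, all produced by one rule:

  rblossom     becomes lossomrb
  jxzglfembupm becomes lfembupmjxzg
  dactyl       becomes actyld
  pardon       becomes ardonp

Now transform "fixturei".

The rule is to swap the front and back halves of the string, then move the last 2 characters to the front (rotate right by 2).
For "fixturei" the result is "xtureifi".

xtureifi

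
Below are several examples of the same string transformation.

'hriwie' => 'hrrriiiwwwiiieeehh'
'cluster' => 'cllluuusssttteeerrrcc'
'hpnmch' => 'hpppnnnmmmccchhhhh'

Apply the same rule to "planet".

The transformation: repeat every character 3 times, then move the first 2 characters to the end (rotate left by 2).
Applying both steps to "planet": "ppplllaaannneeettt", then "plllaaannneeetttpp".

plllaaannneeetttpp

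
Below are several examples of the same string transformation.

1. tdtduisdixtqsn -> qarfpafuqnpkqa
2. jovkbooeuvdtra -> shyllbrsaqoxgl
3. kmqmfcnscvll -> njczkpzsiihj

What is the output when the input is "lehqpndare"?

enmkaxobib

The rule is to move the first 2 characters to the end (rotate left by 2), then shift every letter 3 places backward in the alphabet (wrapping around).
On "lehqpndare": the first step gives "hqpndarele", and the second then gives "enmkaxobib".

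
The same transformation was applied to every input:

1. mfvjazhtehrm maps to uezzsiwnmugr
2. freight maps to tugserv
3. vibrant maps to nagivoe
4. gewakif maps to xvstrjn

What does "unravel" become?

iryhaen

The pattern: move the last 3 characters to the front (rotate right by 3), then shift every letter 13 places forward in the alphabet (wrapping around) — i.e. ROT13.
On "unravel": the first step gives "velunra", and the second then gives "iryhaen".
(Check on "freight": → "ghtfrei" → "tugserv" ✓)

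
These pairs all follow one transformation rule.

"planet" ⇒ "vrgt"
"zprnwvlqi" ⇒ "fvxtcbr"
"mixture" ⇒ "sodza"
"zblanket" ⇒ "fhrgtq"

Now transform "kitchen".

qozin

Rule — shift every letter 6 places forward in the alphabet (wrapping around), then delete the last 2 characters.
Applying that to "kitchen" gives "qozin".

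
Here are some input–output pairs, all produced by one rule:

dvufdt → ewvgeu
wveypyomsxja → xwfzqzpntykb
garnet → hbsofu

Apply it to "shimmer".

tijnnfs

The pattern: shift every letter 1 place forward in the alphabet (wrapping around).
Doing the same to "shimmer": "tijnnfs".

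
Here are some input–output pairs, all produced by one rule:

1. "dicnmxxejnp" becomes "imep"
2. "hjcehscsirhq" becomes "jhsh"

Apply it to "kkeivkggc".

Rule — keep one character in every 3, starting at position 2 (positions 2nd, 5th, 8th, ...).
Doing the same to "kkeivkggc": "kvg".

kvg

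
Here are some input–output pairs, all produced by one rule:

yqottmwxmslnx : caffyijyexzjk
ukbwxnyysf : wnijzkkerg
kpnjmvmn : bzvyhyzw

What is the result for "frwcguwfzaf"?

The rule is to shift every letter 12 places forward in the alphabet (wrapping around), then move the first character to the end.
"frwcguwfzaf" → "rdiosgirlmr" → "diosgirlmrr".

diosgirlmrr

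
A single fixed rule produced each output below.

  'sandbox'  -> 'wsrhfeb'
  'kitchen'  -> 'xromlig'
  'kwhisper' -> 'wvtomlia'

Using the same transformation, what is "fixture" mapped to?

Looking at the pairs, the operation is to shift every letter 4 places forward in the alphabet (wrapping around), then sort the characters into reverse alphabetical order.
"fixture" → "jmbxyvi" → "yxvmjib".

yxvmjib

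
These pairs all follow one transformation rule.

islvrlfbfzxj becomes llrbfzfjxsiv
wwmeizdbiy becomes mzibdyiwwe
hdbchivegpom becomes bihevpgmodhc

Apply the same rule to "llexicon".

ecinollx

Rule — swap each adjacent pair of characters (1↔2, 3↔4, ...), then move the first 3 characters to the end (rotate left by 3).
On "llexicon": the first step gives "llxecino", and the second then gives "ecinollx".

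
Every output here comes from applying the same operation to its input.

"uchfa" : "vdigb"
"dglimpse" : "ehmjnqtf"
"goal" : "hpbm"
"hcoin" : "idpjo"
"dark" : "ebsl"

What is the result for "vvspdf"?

Looking at the pairs, the operation is to shift every letter 1 place forward in the alphabet (wrapping around).
So "vvspdf" becomes "wwtqeg".

wwtqeg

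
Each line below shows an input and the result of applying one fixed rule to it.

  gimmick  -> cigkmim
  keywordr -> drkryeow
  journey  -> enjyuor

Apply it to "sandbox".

In each case the input is transformed by: move the last 3 characters to the front (rotate right by 3), then swap each adjacent pair of characters (1↔2, 3↔4, ...).
Working it through for "sandbox": intermediate "boxsand", final "obsxnad".

obsxnad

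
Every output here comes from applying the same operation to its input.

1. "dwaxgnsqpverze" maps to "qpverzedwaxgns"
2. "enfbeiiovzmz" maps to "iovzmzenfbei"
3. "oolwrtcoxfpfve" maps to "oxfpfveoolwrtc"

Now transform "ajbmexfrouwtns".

rouwtnsajbmexf

Looking at the pairs, the operation is to swap the front and back halves of the string.
On "ajbmexfrouwtns" that produces "rouwtnsajbmexf".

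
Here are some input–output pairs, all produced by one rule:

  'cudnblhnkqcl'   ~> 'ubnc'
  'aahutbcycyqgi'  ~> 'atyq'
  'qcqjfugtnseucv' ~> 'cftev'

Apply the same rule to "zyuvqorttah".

yqth

The pattern: keep one character in every 3, starting at position 2 (positions 2nd, 5th, 8th, ...).
So "zyuvqorttah" becomes "yqth".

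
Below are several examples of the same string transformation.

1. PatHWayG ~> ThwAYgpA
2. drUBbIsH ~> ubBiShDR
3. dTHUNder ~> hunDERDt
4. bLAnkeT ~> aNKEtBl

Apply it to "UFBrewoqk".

Rule — move the first 2 characters to the end (rotate left by 2), then flip the case of every letter.
On "UFBrewoqk": the first step gives "BrewoqkUF", and the second then gives "bREWOQKuf".

bREWOQKuf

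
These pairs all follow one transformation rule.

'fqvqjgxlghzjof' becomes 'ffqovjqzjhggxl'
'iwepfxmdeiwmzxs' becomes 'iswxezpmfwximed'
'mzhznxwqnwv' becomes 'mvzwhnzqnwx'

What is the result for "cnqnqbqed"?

The transformation: take characters alternately from the front and the back (1st, last, 2nd, 2nd-last, ...).
Doing the same to "cnqnqbqed": "cdneqqnbq".

cdneqqnbq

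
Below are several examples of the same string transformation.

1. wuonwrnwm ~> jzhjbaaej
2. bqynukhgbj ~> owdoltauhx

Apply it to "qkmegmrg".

Looking at the pairs, the operation is to shift every letter 13 places forward in the alphabet (wrapping around) — i.e. ROT13, then take characters alternately from the front and the back (1st, last, 2nd, 2nd-last, ...).
Starting from "qkmegmrg": after the first operation, "dxzrtzet"; after the second, "dtxezzrt".

dtxezzrt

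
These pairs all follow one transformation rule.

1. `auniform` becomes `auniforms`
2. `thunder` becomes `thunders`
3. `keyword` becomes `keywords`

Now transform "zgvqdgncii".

zgvqdgnciis

Each output is the input with this applied: append "s".
So "zgvqdgncii" becomes "zgvqdgnciis".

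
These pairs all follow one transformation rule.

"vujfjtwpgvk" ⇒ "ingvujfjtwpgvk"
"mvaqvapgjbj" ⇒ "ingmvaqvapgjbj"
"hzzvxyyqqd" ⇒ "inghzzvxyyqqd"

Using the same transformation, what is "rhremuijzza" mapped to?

ingrhremuijzza

In each case the input is transformed by: prepend "ing".
On "rhremuijzza" that produces "ingrhremuijzza".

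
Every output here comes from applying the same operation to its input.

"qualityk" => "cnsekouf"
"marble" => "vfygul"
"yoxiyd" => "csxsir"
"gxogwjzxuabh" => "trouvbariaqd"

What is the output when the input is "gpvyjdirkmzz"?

clegttajpsdx

The transformation: swap the front and back halves of the string, then shift every letter 6 places backward in the alphabet (wrapping around).
Starting from "gpvyjdirkmzz": after the first operation, "irkmzzgpvyjd"; after the second, "clegttajpsdx".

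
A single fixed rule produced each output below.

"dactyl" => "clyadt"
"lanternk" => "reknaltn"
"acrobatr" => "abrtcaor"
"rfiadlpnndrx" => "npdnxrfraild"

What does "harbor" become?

rroahb

The pattern: swap each adjacent pair of characters (1↔2, 3↔4, ...), then swap the front and back halves of the string.
On "harbor" that produces "rroahb".
(Check on "rfiadlpnndrx": → "fraildnpdnxr" → "npdnxrfraild" ✓)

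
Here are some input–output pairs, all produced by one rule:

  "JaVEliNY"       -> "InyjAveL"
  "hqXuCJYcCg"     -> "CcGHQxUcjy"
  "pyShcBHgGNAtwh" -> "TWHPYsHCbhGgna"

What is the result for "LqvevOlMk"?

Rule — flip the case of every letter, then move the last 3 characters to the front (rotate right by 3).
So "LqvevOlMk" becomes "LmKlQVEVo".

LmKlQVEVo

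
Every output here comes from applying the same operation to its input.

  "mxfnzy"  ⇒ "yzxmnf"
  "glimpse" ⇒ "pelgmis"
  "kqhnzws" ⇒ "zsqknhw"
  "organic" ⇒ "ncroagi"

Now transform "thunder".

Each output is the input with this applied: swap each adjacent pair of characters (1↔2, 3↔4, ...), then move the last 2 characters to the front (rotate right by 2).
On "thunder": the first step gives "htnuedr", and the second then gives "drhtnue".

drhtnue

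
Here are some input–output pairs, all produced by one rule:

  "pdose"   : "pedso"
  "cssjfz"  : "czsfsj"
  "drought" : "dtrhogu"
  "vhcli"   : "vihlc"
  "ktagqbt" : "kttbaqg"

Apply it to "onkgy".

oyngk

The transformation: take characters alternately from the front and the back (1st, last, 2nd, 2nd-last, ...).
"onkgy" → "oyngk".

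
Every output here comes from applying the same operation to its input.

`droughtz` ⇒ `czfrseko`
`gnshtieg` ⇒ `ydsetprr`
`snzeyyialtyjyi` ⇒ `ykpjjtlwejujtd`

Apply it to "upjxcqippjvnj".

auinbtaaugyuf

In each case the input is transformed by: move the first character to the end, then shift every letter 11 places forward in the alphabet (wrapping around).
Applying both steps to "upjxcqippjvnj": "pjxcqippjvnju", then "auinbtaaugyuf".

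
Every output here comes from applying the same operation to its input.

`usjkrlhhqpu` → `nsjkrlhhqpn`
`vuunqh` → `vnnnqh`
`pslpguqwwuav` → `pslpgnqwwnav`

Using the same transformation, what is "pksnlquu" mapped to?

pksnlqnn

The transformation: replace every "u" with "n".
Applying that to "pksnlquu" gives "pksnlqnn".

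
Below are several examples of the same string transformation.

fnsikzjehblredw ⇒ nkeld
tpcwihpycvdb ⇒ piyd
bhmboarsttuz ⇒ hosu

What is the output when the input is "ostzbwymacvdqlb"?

Rule — keep one character in every 3, starting at position 2 (positions 2nd, 5th, 8th, ...).
Doing the same to "ostzbwymacvdqlb": "sbmvl".

sbmvl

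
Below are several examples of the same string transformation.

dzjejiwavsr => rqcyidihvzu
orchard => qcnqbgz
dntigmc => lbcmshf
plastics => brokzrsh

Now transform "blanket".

In each case the input is transformed by: shift every letter 1 place backward in the alphabet (wrapping around), then move the last 2 characters to the front (rotate right by 2).
On "blanket": the first step gives "akzmjds", and the second then gives "dsakzmj".

dsakzmj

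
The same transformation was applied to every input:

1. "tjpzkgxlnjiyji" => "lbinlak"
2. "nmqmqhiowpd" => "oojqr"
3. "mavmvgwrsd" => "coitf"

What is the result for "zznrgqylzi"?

The transformation: shift every letter 2 places forward in the alphabet (wrapping around), then keep every other character starting from the second (positions 2nd, 4th, 6th, ...).
Starting from "zznrgqylzi": after the first operation, "bbptisanbk"; after the second, "btsnk".
(Check on "tjpzkgxlnjiyji": → "vlrbmiznplkalk" → "lbinlak" ✓)

btsnk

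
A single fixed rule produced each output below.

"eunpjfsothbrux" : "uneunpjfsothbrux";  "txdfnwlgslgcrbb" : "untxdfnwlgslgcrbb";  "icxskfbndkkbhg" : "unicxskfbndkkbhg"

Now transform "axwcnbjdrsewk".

unaxwcnbjdrsewk

Each output is the input with this applied: prepend "un".
Applying that to "axwcnbjdrsewk" gives "unaxwcnbjdrsewk".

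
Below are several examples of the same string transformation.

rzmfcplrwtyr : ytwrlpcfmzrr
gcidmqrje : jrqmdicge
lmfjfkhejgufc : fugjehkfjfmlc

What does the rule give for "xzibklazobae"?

The transformation: move the last character to the front, then reverse the string.
Working it through for "xzibklazobae": intermediate "exzibklazoba", final "abozalkbizxe".

abozalkbizxe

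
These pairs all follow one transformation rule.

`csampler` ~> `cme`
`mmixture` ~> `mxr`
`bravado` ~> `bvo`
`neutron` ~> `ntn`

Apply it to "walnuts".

wns

Each output is the input with this applied: keep one character in every 3, starting at position 1 (positions 1st, 4th, 7th, ...).
For "walnuts" the result is "wns".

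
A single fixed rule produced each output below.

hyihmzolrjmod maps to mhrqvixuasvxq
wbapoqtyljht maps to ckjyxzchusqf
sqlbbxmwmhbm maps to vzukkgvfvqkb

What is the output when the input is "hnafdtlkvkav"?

ewjomcutetjq

What's happening: shift every letter 9 places forward in the alphabet (wrapping around), then swap the first and last characters.
On "hnafdtlkvkav": the first step gives "qwjomcutetje", and the second then gives "ewjomcutetjq".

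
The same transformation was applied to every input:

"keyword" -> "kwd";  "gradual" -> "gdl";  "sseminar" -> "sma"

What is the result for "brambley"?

bme

Each output is the input with this applied: keep one character in every 3, starting at position 1 (positions 1st, 4th, 7th, ...).
Doing the same to "brambley": "bme".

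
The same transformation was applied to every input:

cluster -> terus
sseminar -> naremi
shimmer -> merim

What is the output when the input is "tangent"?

In each case the input is transformed by: delete the first 2 characters, then move the last 3 characters to the front (rotate right by 3).
On "tangent": the first step gives "ngent", and the second then gives "entng".

entng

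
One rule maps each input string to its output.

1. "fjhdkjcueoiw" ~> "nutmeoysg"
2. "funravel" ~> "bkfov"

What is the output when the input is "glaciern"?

What's happening: shift every letter 10 places forward in the alphabet (wrapping around), then delete the first 3 characters.
So "glaciern" becomes "msobx".

msobx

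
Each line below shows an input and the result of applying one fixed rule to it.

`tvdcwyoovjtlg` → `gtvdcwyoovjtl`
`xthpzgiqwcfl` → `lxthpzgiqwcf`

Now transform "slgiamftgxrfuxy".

yslgiamftgxrfux

In each case the input is transformed by: move the last character to the front.
So "slgiamftgxrfuxy" becomes "yslgiamftgxrfux".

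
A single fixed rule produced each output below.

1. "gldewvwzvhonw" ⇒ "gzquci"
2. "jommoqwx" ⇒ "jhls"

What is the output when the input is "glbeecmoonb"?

In each case the input is transformed by: keep every other character starting from the second (positions 2nd, 4th, 6th, ...), then shift every letter 5 places backward in the alphabet (wrapping around).
On "glbeecmoonb": the first step gives "lecon", and the second then gives "gzxji".

gzxji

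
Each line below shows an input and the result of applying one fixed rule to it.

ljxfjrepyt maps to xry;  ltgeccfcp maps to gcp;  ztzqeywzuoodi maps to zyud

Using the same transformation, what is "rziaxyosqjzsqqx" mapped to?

The transformation: keep one character in every 3, starting at position 3 (positions 3rd, 6th, 9th, ...).
On "rziaxyosqjzsqqx" that produces "iyqsx".

iyqsx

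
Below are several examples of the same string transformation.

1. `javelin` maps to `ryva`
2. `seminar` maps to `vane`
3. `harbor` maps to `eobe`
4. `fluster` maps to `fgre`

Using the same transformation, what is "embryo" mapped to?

oelb

Each output is the input with this applied: shift every letter 13 places forward in the alphabet (wrapping around) — i.e. ROT13, then keep only the last 4 characters.
"embryo" → "rzoelb" → "oelb".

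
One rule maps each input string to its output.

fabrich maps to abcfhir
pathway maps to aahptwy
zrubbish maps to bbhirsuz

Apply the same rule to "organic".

acginor

The transformation: sort the characters into alphabetical order.
Doing the same to "organic": "acginor".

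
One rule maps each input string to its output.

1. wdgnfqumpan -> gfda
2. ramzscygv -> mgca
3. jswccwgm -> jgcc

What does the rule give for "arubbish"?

hbba

The transformation: sort the characters into reverse alphabetical order, then keep only the last 4 characters.
Applying both steps to "arubbish": "usrihbba", then "hbba".
(Check on "wdgnfqumpan": → "wuqpnnmgfda" → "gfda" ✓)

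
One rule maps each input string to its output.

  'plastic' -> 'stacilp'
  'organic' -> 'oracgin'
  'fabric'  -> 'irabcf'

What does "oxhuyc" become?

xychou

The rule is to sort the characters into alphabetical order, then move the last 2 characters to the front (rotate right by 2).
Starting from "oxhuyc": after the first operation, "chouxy"; after the second, "xychou".
(Check on "plastic": → "acilpst" → "stacilp" ✓)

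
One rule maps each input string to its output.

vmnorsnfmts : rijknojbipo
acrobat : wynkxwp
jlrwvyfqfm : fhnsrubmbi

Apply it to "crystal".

ynuopwh

The pattern: shift every letter 4 places backward in the alphabet (wrapping around).
For "crystal" the result is "ynuopwh".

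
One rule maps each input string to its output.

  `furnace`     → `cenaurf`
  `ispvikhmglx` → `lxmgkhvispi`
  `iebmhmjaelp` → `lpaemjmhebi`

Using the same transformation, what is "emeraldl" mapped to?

dlalerem

What's happening: reverse the string, then swap each adjacent pair of characters (1↔2, 3↔4, ...).
Applying both steps to "emeraldl": "ldlareme", then "dlalerem".
(Check on "iebmhmjaelp": → "pleajmhmbei" → "lpaemjmhebi" ✓)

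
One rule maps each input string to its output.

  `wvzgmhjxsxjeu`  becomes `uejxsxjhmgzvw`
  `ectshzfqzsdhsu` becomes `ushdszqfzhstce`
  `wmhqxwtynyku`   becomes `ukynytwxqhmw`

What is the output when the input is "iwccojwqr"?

Rule — reverse the string.
Doing the same to "iwccojwqr": "rqwjoccwi".

rqwjoccwi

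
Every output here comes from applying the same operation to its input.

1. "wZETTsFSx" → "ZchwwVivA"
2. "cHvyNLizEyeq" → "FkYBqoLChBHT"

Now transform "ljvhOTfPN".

The pattern: flip the case of every letter, then shift every letter 3 places forward in the alphabet (wrapping around).
Applying that to "ljvhOTfPN" gives "OMYKrwIsq".

OMYKrwIsq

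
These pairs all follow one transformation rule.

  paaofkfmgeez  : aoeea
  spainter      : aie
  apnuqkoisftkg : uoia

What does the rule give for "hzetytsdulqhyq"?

eu

In each case the input is transformed by: move the first 2 characters to the end (rotate left by 2), then keep only the vowels.
"hzetytsdulqhyq" → "etytsdulqhyqhz" → "eu".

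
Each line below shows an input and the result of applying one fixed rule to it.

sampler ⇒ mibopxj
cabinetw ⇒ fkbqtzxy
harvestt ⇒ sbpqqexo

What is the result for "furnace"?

kxzbcro

The rule is to shift every letter 3 places backward in the alphabet (wrapping around), then move the first 3 characters to the end (rotate left by 3).
So "furnace" becomes "kxzbcro".
(Check on "sampler": → "pxjmibo" → "mibopxj" ✓)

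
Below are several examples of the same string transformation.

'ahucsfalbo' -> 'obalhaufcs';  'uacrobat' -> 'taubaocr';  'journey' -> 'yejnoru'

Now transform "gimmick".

The pattern: move the last character to the front, then take characters alternately from the front and the back (1st, last, 2nd, 2nd-last, ...).
On "gimmick": the first step gives "kgimmic", and the second then gives "kcgiimm".

kcgiimm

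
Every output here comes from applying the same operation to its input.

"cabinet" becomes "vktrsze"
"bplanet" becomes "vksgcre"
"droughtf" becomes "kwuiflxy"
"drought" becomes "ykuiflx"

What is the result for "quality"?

What's happening: move the last 2 characters to the front (rotate right by 2), then shift every letter 9 places backward in the alphabet (wrapping around).
On "quality": the first step gives "tyquali", and the second then gives "kphlrcz".

kphlrcz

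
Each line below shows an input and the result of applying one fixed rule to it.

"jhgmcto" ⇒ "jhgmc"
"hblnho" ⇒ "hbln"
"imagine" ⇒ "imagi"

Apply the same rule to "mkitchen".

Each output is the input with this applied: delete the last 2 characters.
On "mkitchen" that produces "mkitch".

mkitch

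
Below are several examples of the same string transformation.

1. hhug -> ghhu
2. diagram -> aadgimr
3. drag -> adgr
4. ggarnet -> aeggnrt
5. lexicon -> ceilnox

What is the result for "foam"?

The transformation: sort the characters into alphabetical order.
"foam" → "afmo".

afmo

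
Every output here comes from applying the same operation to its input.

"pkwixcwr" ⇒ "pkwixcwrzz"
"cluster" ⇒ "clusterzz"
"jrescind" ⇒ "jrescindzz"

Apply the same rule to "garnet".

The transformation: append "zz".
For "garnet" the result is "garnetzz".

garnetzz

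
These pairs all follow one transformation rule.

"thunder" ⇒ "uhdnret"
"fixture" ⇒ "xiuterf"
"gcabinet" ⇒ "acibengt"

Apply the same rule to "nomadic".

modacin

Each output is the input with this applied: move the first character to the end, then swap each adjacent pair of characters (1↔2, 3↔4, ...).
For "nomadic", step one produces "omadicn"; step two turns that into "modacin".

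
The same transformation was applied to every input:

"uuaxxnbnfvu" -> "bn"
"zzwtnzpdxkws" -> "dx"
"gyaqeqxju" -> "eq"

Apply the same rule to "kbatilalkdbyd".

kd

Looking at the pairs, the operation is to move the last 3 characters to the front (rotate right by 3), then keep only the last 2 characters.
On "kbatilalkdbyd": the first step gives "bydkbatilalkd", and the second then gives "kd".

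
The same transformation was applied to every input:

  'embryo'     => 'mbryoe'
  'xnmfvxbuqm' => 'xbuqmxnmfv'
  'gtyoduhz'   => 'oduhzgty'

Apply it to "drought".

oughtdr

Looking at the pairs, the operation is to move the last 2 characters to the front (rotate right by 2), then move the last 3 characters to the front (rotate right by 3).
For "drought", step one produces "htdroug"; step two turns that into "oughtdr".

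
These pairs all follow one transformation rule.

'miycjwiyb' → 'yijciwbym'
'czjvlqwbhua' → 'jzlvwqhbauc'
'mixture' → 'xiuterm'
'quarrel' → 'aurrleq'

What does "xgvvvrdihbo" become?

The pattern: move the first character to the end, then swap each adjacent pair of characters (1↔2, 3↔4, ...).
Applying both steps to "xgvvvrdihbo": "gvvvrdihbox", then "vgvvdrhiobx".

vgvvdrhiobx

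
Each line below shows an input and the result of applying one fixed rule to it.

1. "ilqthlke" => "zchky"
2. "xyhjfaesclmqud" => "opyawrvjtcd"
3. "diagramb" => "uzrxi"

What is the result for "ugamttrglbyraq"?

Looking at the pairs, the operation is to shift every letter 9 places backward in the alphabet (wrapping around), then delete the last 3 characters.
Applying both steps to "ugamttrglbyraq": "lxrdkkixcspirh", then "lxrdkkixcsp".
(Check on "xyhjfaesclmqud": → "opyawrvjtcdhlu" → "opyawrvjtcd" ✓)

lxrdkkixcsp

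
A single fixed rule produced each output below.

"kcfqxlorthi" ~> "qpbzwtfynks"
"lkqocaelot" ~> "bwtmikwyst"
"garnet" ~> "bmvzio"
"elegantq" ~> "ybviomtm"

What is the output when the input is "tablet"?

bmtjib

The rule is to shift every letter 8 places forward in the alphabet (wrapping around), then reverse the string.
Doing the same to "tablet": "bmtjib".
(Check on "elegantq": → "mtmoivby" → "ybviomtm" ✓)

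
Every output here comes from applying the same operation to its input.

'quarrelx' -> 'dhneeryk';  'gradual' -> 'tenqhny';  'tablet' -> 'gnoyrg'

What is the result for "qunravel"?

The transformation: shift every letter 13 places forward in the alphabet (wrapping around) — i.e. ROT13.
For "qunravel" the result is "dhaeniry".

dhaeniry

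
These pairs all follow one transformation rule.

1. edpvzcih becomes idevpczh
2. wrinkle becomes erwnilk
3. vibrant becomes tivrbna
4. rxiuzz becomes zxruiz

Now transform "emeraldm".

dmerelam

Rule — swap each adjacent pair of characters (1↔2, 3↔4, ...), then move the last character to the front.
On "emeraldm" that produces "dmerelam".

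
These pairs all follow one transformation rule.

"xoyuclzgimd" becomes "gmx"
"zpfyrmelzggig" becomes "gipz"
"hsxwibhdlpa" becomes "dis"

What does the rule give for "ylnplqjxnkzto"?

lnqy

The pattern: sort the characters into alphabetical order, then keep one character in every 3, starting at position 3 (positions 3rd, 6th, 9th, ...).
On "ylnplqjxnkzto": the first step gives "jkllnnopqtxyz", and the second then gives "lnqy".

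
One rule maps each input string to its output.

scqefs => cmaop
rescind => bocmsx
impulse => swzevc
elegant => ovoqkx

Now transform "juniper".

In each case the input is transformed by: delete the last character, then shift every letter 10 places forward in the alphabet (wrapping around).
For "juniper", step one produces "junipe"; step two turns that into "texszo".

texszo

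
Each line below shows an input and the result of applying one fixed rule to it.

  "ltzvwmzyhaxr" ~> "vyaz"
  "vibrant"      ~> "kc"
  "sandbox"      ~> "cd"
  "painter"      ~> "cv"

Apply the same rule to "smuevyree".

In each case the input is transformed by: keep one character in every 3, starting at position 2 (positions 2nd, 5th, 8th, ...), then shift every letter 2 places forward in the alphabet (wrapping around).
So "smuevyree" becomes "oxg".

oxg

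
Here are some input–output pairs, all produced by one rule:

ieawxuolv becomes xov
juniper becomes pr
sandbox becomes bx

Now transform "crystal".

tl

In each case the input is transformed by: keep every other character starting from the first (positions 1st, 3rd, 5th, ...), then delete the first 2 characters.
Applying both steps to "crystal": "cytl", then "tl".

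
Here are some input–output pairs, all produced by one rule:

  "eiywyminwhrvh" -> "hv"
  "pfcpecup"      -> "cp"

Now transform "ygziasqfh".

sf

The pattern: keep every other character starting from the second (positions 2nd, 4th, 6th, ...), then keep only the last 2 characters.
Applying both steps to "ygziasqfh": "gisf", then "sf".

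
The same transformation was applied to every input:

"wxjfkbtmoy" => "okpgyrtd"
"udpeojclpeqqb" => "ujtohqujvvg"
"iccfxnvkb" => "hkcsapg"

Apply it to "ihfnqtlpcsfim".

ksvyquhxknr

The rule is to delete the first 2 characters, then shift every letter 5 places forward in the alphabet (wrapping around).
"ihfnqtlpcsfim" → "fnqtlpcsfim" → "ksvyquhxknr".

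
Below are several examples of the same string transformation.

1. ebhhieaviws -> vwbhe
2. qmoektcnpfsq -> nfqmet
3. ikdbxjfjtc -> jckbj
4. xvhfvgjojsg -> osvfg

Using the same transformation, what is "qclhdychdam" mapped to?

hachy

The rule is to keep every other character starting from the second (positions 2nd, 4th, 6th, ...), then move the first 3 characters to the end (rotate left by 3).
"qclhdychdam" → "chyha" → "hachy".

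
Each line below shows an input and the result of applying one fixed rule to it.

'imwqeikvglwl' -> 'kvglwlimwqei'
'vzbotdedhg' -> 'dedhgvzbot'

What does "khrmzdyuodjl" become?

yuodjlkhrmzd

The rule is to swap the front and back halves of the string.
So "khrmzdyuodjl" becomes "yuodjlkhrmzd".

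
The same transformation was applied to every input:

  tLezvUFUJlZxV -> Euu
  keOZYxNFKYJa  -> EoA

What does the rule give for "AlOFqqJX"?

What's happening: flip the case of every letter, then keep only the vowels.
"AlOFqqJX" → "aLofQQjx" → "ao".

ao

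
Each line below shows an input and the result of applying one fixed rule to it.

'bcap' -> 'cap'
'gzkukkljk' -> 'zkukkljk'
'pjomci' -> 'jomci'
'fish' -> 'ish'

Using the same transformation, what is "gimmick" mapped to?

immick

The rule is to delete the first character.
For "gimmick" the result is "immick".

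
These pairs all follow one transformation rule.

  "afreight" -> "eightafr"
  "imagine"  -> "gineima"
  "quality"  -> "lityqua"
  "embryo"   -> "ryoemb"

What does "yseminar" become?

minaryse

In each case the input is transformed by: move the first 3 characters to the end (rotate left by 3).
Applying that to "yseminar" gives "minaryse".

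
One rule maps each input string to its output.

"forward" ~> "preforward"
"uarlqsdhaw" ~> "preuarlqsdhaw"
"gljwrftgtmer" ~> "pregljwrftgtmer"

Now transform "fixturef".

The transformation: prepend "pre".
For "fixturef" the result is "prefixturef".

prefixturef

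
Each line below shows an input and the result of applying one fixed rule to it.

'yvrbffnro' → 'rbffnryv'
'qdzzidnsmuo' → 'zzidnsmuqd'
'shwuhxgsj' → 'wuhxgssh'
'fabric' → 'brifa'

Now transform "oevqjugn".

Looking at the pairs, the operation is to delete the last character, then move the first 2 characters to the end (rotate left by 2).
On "oevqjugn": the first step gives "oevqjug", and the second then gives "vqjugoe".
(Check on "qdzzidnsmuo": → "qdzzidnsmu" → "zzidnsmuqd" ✓)

vqjugoe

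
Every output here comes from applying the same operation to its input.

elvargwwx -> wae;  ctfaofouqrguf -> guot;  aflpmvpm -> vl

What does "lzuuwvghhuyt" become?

ugul

Looking at the pairs, the operation is to reverse the string, then keep one character in every 3, starting at position 3 (positions 3rd, 6th, 9th, ...).
Working it through for "lzuuwvghhuyt": intermediate "tyuhhgvwuuzl", final "ugul".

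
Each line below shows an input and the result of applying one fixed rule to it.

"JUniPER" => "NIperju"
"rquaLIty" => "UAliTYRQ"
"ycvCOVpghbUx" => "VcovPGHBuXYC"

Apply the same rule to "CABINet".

binETca

The pattern: flip the case of every letter, then move the first 2 characters to the end (rotate left by 2).
On "CABINet" that produces "binETca".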